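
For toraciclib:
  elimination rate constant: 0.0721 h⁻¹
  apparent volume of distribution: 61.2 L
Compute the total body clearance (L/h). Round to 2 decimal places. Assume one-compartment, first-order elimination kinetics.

CL = k × Vd = 0.0721 × 61.2 = 4.413 L/h

4.41 L/h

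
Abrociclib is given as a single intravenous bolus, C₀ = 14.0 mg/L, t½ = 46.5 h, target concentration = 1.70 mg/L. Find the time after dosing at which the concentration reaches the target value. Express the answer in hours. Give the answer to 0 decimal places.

141 h

k = ln2 / t½ = 0.693147 / 46.5 = 0.01491 h⁻¹
t = ln(C₀ / C) / k = ln(14.00 / 1.70) / 0.01491
  = ln(8.235) / 0.01491 = 2.108 / 0.01491 = 141.4 h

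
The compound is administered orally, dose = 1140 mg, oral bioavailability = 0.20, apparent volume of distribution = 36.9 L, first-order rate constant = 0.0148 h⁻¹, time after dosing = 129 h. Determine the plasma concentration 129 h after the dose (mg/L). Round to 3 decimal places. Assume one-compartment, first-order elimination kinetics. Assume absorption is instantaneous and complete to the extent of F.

Amount reaching circulation = F × Dose = 0.20 × 1140 = 228.0 mg
C₀ = F·Dose / Vd = 228.0 / 36.9 = 6.179 mg/L
C = C₀ · e^(−k·t) = 6.179 × e^(−0.01480 × 129)
  = 6.179 × 0.1482 = 0.9157 mg/L

0.916 mg/L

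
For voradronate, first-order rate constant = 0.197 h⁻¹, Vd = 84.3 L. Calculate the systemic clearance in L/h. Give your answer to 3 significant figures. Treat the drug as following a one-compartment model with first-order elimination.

16.6 L/h

CL = k × Vd = 0.197 × 84.3 = 16.61 L/h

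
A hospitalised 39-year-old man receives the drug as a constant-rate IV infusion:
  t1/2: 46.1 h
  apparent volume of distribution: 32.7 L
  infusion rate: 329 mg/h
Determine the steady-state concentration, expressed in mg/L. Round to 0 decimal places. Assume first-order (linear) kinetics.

k = ln2 / t½ = 0.693147 / 46.1 = 0.01504 h⁻¹
CL = k × Vd = 0.01504 × 32.7 = 0.4918 L/h
At steady state Css = R₀ / CL = 329 / 0.4918 = 669.0 mg/L

669 mg/L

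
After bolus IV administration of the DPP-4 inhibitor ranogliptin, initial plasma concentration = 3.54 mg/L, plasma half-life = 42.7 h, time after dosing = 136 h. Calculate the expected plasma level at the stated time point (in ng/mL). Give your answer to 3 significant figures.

389 ng/mL

k = ln2 / t½ = 0.693147 / 42.7 = 0.01623 h⁻¹
C = C₀ · e^(−k·t) = 3.540 × e^(−0.01623 × 136)
  = 3.540 × 0.1100 = 0.3894 mg/L
Convert: 0.3894 mg/L × 1000 = 389.4 ng/mL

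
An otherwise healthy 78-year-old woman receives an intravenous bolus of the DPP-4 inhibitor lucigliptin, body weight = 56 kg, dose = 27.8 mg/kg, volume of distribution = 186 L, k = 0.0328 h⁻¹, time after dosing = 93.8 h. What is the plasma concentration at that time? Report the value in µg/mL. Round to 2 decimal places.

Total dose = 27.8 × 56 = 1557 mg
C₀ = Dose / Vd = 1557 / 186 = 8.371 mg/L
C = C₀ · e^(−k·t) = 8.371 × e^(−0.03280 × 93.8)
  = 8.371 × 0.04611 = 0.3860 mg/L
(0.3860 mg/L = 0.3860 µg/mL)

0.39 µg/mL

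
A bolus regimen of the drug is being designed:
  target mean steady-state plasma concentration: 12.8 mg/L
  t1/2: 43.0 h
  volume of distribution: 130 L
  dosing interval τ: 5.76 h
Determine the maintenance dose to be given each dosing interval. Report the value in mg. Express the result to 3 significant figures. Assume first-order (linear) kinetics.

k = ln2 / t½ = 0.693147 / 43.0 = 0.01612 h⁻¹
CL = k × Vd = 0.01612 × 130 = 2.096 L/h
At steady state, Dose/τ = Css × CL.
Dose = Css × CL × τ = 12.8 × 2.096 × 5.76 = 154.5 mg

155 mg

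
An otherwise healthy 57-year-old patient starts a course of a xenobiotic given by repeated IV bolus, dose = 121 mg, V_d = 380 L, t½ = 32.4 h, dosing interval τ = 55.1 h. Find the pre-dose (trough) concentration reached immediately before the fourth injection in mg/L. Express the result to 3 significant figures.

0.137 mg/L

C₀ per dose = Dose / Vd = 121 / 380 = 0.3184 mg/L
k = ln2 / t½ = 0.693147 / 32.4 = 0.02139 h⁻¹
Fraction remaining after one interval: r = e^(−kτ) = e^(−0.02139 × 55.1) = 0.3077
Before dose 4, 3 doses have been given (aged 1τ, 2τ, 3τ).
C_trough = C₀ × (r + r² + … + r^3) = C₀ × r(1−r^3)/(1−r)
        = 0.3184 × 0.3077 × (1 − 0.02913) / (1 − 0.3077) = 0.1374 mg/L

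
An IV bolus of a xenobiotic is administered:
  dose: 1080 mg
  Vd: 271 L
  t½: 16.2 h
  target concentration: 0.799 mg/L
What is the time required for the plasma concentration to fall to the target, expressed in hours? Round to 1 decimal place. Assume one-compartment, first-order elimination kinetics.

C₀ = Dose / Vd = 1080 / 271 = 3.985 mg/L
k = ln2 / t½ = 0.693147 / 16.2 = 0.04279 h⁻¹
t = ln(C₀ / C) / k = ln(3.985 / 0.799) / 0.04279
  = ln(4.987) / 0.04279 = 1.607 / 0.04279 = 37.56 h

37.6 h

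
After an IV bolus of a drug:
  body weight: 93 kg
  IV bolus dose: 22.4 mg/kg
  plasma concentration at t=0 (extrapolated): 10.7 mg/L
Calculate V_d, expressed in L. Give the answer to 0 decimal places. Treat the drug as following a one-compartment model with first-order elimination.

195 L

Dose = 22.4 × 93 = 2083 mg
Vd = Dose / C₀ = 2083 / 10.7 = 194.7 L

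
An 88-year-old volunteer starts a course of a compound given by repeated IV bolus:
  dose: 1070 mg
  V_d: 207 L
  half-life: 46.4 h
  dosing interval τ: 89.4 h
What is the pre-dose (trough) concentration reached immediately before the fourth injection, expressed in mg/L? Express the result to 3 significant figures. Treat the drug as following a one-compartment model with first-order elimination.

1.81 mg/L

C₀ per dose = Dose / Vd = 1070 / 207 = 5.169 mg/L
k = ln2 / t½ = 0.693147 / 46.4 = 0.01494 h⁻¹
Fraction remaining after one interval: r = e^(−kτ) = e^(−0.01494 × 89.4) = 0.2630
Before dose 4, 3 doses have been given (aged 1τ, 2τ, 3τ).
C_trough = C₀ × (r + r² + … + r^3) = C₀ × r(1−r^3)/(1−r)
        = 5.169 × 0.2630 × (1 − 0.01819) / (1 − 0.2630) = 1.811 mg/L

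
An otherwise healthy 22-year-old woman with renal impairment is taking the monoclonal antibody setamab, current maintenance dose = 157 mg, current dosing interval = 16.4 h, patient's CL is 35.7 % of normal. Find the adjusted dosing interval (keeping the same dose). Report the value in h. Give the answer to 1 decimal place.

45.9 h

To keep the same average steady-state level, dosing rate must scale with clearance.
CL ratio = 35.7 / 100 = 0.3570
New interval (same dose) = 16.4 / 0.3570 = 45.94 h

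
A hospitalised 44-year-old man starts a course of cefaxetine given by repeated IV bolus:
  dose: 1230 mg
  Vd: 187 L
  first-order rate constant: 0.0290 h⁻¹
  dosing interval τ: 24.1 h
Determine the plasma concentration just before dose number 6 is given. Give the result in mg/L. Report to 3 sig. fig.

C₀ per dose = Dose / Vd = 1230 / 187 = 6.578 mg/L
Fraction remaining after one interval: r = e^(−kτ) = e^(−0.02900 × 24.1) = 0.4971
Before dose 6, 5 doses have been given (aged 1τ, 2τ, 3τ, 4τ, 5τ).
C_trough = C₀ × (r + r² + … + r^5) = C₀ × r(1−r^5)/(1−r)
        = 6.578 × 0.4971 × (1 − 0.03035) / (1 − 0.4971) = 6.305 mg/L

6.31 mg/L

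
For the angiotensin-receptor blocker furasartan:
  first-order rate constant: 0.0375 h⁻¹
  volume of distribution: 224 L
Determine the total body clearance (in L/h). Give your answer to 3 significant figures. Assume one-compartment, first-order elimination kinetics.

CL = k × Vd = 0.0375 × 224 = 8.400 L/h

8.40 L/h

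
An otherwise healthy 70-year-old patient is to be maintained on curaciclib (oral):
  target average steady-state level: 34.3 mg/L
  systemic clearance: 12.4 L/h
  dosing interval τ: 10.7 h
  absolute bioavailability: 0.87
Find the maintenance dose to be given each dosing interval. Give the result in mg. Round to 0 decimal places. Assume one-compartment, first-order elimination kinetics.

5231 mg

At steady state, F × (Dose/τ) = Css × CL.
Dose = Css × CL × τ / F = 34.3 × 12.40 × 10.7 / 0.87 = 5231 mg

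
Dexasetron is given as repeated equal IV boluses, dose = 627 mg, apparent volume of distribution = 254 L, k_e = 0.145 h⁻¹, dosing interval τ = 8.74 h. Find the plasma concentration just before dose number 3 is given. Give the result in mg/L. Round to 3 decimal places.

0.891 mg/L

C₀ per dose = Dose / Vd = 627 / 254 = 2.469 mg/L
Fraction remaining after one interval: r = e^(−kτ) = e^(−0.1450 × 8.74) = 0.2816
Before dose 3, 2 doses have been given (aged 1τ, 2τ).
C_trough = C₀ × (r + r²) = 2.469 × (0.2816 + 0.07930) = 0.8911 mg/L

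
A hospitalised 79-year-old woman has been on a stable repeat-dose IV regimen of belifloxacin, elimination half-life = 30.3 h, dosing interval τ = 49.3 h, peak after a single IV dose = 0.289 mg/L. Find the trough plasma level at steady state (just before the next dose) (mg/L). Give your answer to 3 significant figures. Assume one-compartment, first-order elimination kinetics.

0.138 mg/L

k = ln2 / t½ = 0.693147 / 30.3 = 0.02288 h⁻¹
e^(−kτ) = e^(−0.02288 × 49.3) = 0.3237
Accumulation ratio R = 1 / (1 − e^(−kτ)) = 1 / (1 − 0.3237) = 1.479
Steady-state trough = C₀ × R × e^(−kτ) = 0.289 × 1.479 × 0.3237 = 0.1384 mg/L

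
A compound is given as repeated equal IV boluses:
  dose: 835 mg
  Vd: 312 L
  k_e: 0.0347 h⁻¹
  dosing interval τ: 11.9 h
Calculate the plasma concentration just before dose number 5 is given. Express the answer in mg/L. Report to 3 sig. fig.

C₀ per dose = Dose / Vd = 835 / 312 = 2.676 mg/L
Fraction remaining after one interval: r = e^(−kτ) = e^(−0.03470 × 11.9) = 0.6617
Before dose 5, 4 doses have been given (aged 1τ, 2τ, 3τ, 4τ).
C_trough = C₀ × (r + r² + … + r^4) = C₀ × r(1−r^4)/(1−r)
        = 2.676 × 0.6617 × (1 − 0.1917) / (1 − 0.6617) = 4.231 mg/L

4.23 mg/L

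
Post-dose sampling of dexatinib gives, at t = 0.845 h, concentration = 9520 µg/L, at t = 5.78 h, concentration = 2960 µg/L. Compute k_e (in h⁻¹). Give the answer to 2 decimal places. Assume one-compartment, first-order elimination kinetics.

k = ln(C₁/C₂) / (t₂ − t₁) = ln(9520/2960) / (5.78 − 0.845)
  = 1.168 / 4.935 = 0.2367 h⁻¹

0.24 h⁻¹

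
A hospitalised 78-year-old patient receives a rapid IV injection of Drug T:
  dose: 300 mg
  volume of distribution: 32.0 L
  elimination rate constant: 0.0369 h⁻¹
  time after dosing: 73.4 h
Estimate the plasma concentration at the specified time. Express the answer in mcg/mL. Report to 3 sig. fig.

C₀ = Dose / Vd = 300.0 / 32.0 = 9.375 mg/L
C = C₀ · e^(−k·t) = 9.375 × e^(−0.03690 × 73.4)
  = 9.375 × 0.06664 = 0.6248 mg/L
(0.6248 mg/L = 0.6248 mcg/mL)

0.625 mcg/mL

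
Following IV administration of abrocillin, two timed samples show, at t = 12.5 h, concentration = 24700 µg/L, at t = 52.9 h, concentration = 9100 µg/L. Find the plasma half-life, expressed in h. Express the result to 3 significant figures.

k = ln(C₁/C₂) / (t₂ − t₁) = ln(24700/9100) / (52.9 − 12.5)
  = 0.9985 / 40.40 = 0.02472 h⁻¹
t½ = ln2 / k = 0.693147 / 0.02472 = 28.04 h

28.0 h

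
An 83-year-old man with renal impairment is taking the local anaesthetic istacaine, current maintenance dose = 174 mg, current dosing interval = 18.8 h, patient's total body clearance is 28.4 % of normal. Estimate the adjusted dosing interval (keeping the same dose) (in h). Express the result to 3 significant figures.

To keep the same average steady-state level, dosing rate must scale with clearance.
CL ratio = 28.4 / 100 = 0.2840
New interval (same dose) = 18.8 / 0.2840 = 66.20 h

66.2 h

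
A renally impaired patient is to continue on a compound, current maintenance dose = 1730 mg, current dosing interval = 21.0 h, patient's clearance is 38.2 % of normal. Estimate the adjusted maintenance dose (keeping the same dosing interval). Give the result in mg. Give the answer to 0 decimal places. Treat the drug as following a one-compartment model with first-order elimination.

661 mg

To keep the same average steady-state level, dosing rate must scale with clearance.
CL ratio = 38.2 / 100 = 0.3820
New dose (same interval) = 1730 × 0.3820 = 660.9 mg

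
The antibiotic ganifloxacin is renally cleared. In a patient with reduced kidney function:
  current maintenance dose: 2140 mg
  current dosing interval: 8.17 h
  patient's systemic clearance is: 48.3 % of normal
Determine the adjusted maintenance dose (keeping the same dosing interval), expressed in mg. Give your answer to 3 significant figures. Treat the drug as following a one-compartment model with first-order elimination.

To keep the same average steady-state level, dosing rate must scale with clearance.
CL ratio = 48.3 / 100 = 0.4830
New dose (same interval) = 2140 × 0.4830 = 1034 mg

1030 mg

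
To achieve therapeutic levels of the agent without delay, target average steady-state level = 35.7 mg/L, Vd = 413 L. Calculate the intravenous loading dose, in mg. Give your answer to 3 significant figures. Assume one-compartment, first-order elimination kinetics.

14700 mg

LD = Css × Vd = 35.7 × 413 = 14740 mg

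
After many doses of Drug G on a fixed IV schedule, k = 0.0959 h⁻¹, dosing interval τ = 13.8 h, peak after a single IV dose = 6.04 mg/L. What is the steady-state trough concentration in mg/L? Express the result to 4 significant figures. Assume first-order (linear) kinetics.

e^(−kτ) = e^(−0.09590 × 13.8) = 0.2662
Accumulation ratio R = 1 / (1 − e^(−kτ)) = 1 / (1 − 0.2662) = 1.363
Steady-state trough = C₀ × R × e^(−kτ) = 6.04 × 1.363 × 0.2662 = 2.191 mg/L

2.191 mg/L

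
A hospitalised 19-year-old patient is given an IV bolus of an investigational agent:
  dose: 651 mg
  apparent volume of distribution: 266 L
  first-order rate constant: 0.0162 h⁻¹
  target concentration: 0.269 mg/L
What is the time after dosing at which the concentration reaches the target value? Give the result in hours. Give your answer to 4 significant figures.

136.3 h

C₀ = Dose / Vd = 651.0 / 266 = 2.447 mg/L
t = ln(C₀ / C) / k = ln(2.447 / 0.269) / 0.01620
  = ln(9.097) / 0.01620 = 2.208 / 0.01620 = 136.3 h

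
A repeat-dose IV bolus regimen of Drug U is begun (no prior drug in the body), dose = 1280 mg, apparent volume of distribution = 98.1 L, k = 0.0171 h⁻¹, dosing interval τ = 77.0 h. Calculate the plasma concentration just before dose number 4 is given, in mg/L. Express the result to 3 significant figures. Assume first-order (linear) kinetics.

C₀ per dose = Dose / Vd = 1280 / 98.1 = 13.05 mg/L
Fraction remaining after one interval: r = e^(−kτ) = e^(−0.01710 × 77.0) = 0.2680
Before dose 4, 3 doses have been given (aged 1τ, 2τ, 3τ).
C_trough = C₀ × (r + r² + … + r^3) = C₀ × r(1−r^3)/(1−r)
        = 13.05 × 0.2680 × (1 − 0.01925) / (1 − 0.2680) = 4.686 mg/L

4.69 mg/L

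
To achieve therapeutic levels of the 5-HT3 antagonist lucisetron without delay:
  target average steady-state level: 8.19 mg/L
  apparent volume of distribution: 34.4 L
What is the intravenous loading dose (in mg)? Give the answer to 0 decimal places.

LD = Css × Vd = 8.19 × 34.4 = 281.7 mg

282 mg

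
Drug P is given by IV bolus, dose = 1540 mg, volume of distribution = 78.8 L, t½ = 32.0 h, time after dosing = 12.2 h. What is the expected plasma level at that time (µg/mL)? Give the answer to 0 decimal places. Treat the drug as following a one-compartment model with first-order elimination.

15 µg/mL

C₀ = Dose / Vd = 1540 / 78.8 = 19.54 mg/L
k = ln2 / t½ = 0.693147 / 32.0 = 0.02166 h⁻¹
C = C₀ · e^(−k·t) = 19.54 × e^(−0.02166 × 12.2)
  = 19.54 × 0.7678 = 15.00 mg/L
(15.00 mg/L = 15.00 µg/mL)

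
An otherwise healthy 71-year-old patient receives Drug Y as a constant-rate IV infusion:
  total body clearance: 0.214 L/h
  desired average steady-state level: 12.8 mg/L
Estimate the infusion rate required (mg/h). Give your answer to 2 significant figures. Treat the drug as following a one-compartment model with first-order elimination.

At steady state, infusion rate R₀ = Css × CL = 12.8 × 0.2140 = 2.739 mg/h

2.7 mg/h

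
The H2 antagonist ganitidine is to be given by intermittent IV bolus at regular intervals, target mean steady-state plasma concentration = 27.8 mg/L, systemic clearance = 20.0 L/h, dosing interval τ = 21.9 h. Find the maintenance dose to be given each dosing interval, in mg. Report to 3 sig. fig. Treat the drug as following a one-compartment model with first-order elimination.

12200 mg

At steady state, Dose/τ = Css × CL.
Dose = Css × CL × τ = 27.8 × 20.00 × 21.9 = 12180 mg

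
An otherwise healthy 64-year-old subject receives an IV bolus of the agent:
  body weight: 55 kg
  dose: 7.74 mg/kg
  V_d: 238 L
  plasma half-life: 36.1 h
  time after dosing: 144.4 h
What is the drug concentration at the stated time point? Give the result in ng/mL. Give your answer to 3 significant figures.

112 ng/mL

Total dose = 7.74 × 55 = 425.7 mg
C₀ = Dose / Vd = 425.7 / 238 = 1.789 mg/L
k = ln2 / t½ = 0.693147 / 36.1 = 0.01920 h⁻¹
t / t½ = 144.4 / 36.1 = 4 half-lives
C = C₀ × (1/2)^4 = 1.789 × 0.06250 = 0.1118 mg/L
Convert: 0.1118 mg/L × 1000 = 111.8 ng/mL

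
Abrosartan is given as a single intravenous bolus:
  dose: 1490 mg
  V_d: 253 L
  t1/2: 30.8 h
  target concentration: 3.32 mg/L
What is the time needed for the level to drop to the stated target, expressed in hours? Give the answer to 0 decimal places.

25 h

C₀ = Dose / Vd = 1490 / 253 = 5.889 mg/L
k = ln2 / t½ = 0.693147 / 30.8 = 0.02250 h⁻¹
t = ln(C₀ / C) / k = ln(5.889 / 3.32) / 0.02250
  = ln(1.774) / 0.02250 = 0.5732 / 0.02250 = 25.48 h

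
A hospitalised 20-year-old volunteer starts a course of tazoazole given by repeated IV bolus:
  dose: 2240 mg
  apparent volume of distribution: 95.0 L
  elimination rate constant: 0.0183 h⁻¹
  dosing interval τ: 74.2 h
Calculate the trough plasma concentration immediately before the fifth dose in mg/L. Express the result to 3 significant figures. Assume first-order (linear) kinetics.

C₀ per dose = Dose / Vd = 2240 / 95.0 = 23.58 mg/L
Fraction remaining after one interval: r = e^(−kτ) = e^(−0.01830 × 74.2) = 0.2572
Before dose 5, 4 doses have been given (aged 1τ, 2τ, 3τ, 4τ).
C_trough = C₀ × (r + r² + … + r^4) = C₀ × r(1−r^4)/(1−r)
        = 23.58 × 0.2572 × (1 − 0.004376) / (1 − 0.2572) = 8.129 mg/L

8.13 mg/L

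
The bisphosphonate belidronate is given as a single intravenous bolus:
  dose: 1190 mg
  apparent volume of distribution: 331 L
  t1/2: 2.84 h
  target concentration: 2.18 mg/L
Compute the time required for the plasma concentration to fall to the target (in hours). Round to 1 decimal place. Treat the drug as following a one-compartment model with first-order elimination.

C₀ = Dose / Vd = 1190 / 331 = 3.595 mg/L
k = ln2 / t½ = 0.693147 / 2.84 = 0.2441 h⁻¹
t = ln(C₀ / C) / k = ln(3.595 / 2.18) / 0.2441
  = ln(1.649) / 0.2441 = 0.5002 / 0.2441 = 2.049 h

2.0 h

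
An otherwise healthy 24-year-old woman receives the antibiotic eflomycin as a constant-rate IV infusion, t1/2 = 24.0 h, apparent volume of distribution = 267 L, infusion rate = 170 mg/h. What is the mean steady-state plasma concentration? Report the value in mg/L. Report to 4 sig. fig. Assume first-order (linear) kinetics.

k = ln2 / t½ = 0.693147 / 24.0 = 0.02888 h⁻¹
CL = k × Vd = 0.02888 × 267 = 7.711 L/h
At steady state Css = R₀ / CL = 170 / 7.711 = 22.05 mg/L

22.05 mg/L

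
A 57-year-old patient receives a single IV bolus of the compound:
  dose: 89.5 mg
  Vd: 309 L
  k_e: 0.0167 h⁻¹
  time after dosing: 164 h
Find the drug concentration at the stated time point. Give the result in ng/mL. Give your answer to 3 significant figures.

C₀ = Dose / Vd = 89.50 / 309 = 0.2896 mg/L
C = C₀ · e^(−k·t) = 0.2896 × e^(−0.01670 × 164)
  = 0.2896 × 0.06465 = 0.01872 mg/L
Convert: 0.01872 mg/L × 1000 = 18.72 ng/mL

18.7 ng/mL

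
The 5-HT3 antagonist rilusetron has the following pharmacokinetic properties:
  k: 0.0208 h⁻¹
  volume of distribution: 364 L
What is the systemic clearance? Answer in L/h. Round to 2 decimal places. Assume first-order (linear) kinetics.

CL = k × Vd = 0.0208 × 364 = 7.571 L/h

7.57 L/h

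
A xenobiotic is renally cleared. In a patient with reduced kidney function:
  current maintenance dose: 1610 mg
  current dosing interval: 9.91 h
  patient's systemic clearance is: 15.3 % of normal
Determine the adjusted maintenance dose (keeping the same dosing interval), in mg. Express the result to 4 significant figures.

To keep the same average steady-state level, dosing rate must scale with clearance.
CL ratio = 15.3 / 100 = 0.1530
New dose (same interval) = 1610 × 0.1530 = 246.3 mg

246.3 mg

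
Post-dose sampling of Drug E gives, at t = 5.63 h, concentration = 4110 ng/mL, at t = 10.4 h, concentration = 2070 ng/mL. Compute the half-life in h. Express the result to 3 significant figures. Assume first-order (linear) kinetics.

4.82 h

k = ln(C₁/C₂) / (t₂ − t₁) = ln(4110/2070) / (10.4 − 5.63)
  = 0.6859 / 4.770 = 0.1438 h⁻¹
t½ = ln2 / k = 0.693147 / 0.1438 = 4.820 h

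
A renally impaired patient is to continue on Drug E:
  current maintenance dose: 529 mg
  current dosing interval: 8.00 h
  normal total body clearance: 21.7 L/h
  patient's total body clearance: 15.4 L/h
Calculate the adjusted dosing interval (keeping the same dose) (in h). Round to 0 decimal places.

To keep the same average steady-state level, dosing rate must scale with clearance.
CL ratio = 15.4 / 21.7 = 0.7097
New interval (same dose) = 8.00 / 0.7097 = 11.27 h

11 h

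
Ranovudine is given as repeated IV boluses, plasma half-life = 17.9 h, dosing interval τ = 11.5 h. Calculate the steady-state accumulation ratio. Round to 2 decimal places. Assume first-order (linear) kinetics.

k = ln2 / t½ = 0.693147 / 17.9 = 0.03872 h⁻¹
e^(−kτ) = e^(−0.03872 × 11.5) = 0.6406
Accumulation ratio R = 1 / (1 − e^(−kτ)) = 1 / (1 − 0.6406) = 2.782

2.78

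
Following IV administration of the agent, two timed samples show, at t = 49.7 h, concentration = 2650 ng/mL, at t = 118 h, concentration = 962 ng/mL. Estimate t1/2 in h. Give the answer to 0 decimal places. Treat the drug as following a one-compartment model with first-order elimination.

k = ln(C₁/C₂) / (t₂ − t₁) = ln(2650/962) / (118 − 49.7)
  = 1.013 / 68.30 = 0.01483 h⁻¹
t½ = ln2 / k = 0.693147 / 0.01483 = 46.74 h

47 h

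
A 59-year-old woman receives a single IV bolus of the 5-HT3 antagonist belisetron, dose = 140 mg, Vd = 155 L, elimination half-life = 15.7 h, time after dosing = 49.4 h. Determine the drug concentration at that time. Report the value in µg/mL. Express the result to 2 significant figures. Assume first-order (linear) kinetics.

C₀ = Dose / Vd = 140.0 / 155 = 0.9032 mg/L
k = ln2 / t½ = 0.693147 / 15.7 = 0.04415 h⁻¹
C = C₀ · e^(−k·t) = 0.9032 × e^(−0.04415 × 49.4)
  = 0.9032 × 0.1129 = 0.1020 mg/L
(0.1020 mg/L = 0.1020 µg/mL)

0.10 µg/mL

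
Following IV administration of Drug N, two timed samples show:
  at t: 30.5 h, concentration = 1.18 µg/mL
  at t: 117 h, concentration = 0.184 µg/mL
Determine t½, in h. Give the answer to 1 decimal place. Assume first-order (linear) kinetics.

k = ln(C₁/C₂) / (t₂ − t₁) = ln(1.18/0.184) / (117 − 30.5)
  = 1.858 / 86.50 = 0.02148 h⁻¹
t½ = ln2 / k = 0.693147 / 0.02148 = 32.27 h

32.3 h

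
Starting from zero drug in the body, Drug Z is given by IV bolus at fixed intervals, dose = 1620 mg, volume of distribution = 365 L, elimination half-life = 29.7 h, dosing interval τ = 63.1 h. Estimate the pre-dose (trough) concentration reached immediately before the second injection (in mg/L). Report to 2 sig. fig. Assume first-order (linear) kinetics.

1.0 mg/L

C₀ per dose = Dose / Vd = 1620 / 365 = 4.438 mg/L
k = ln2 / t½ = 0.693147 / 29.7 = 0.02334 h⁻¹
Fraction remaining after one interval: r = e^(−kτ) = e^(−0.02334 × 63.1) = 0.2293
Before dose 2, 1 dose has been given (aged 1τ).
C_trough = C₀ × r = 4.438 × 0.2293 = 1.018 mg/L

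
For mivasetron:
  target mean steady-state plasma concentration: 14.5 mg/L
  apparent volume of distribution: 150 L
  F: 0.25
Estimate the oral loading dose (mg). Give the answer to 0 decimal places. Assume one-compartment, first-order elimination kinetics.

8700 mg

LD = Css × Vd / F = 14.5 × 150 / 0.25 = 8700 mg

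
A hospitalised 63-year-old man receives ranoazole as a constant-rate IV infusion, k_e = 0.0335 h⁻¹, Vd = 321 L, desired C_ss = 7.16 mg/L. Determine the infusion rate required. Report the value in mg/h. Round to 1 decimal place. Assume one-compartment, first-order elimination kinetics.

CL = k × Vd = 0.03350 × 321 = 10.75 L/h
At steady state, infusion rate R₀ = Css × CL = 7.16 × 10.75 = 76.97 mg/h

77.0 mg/h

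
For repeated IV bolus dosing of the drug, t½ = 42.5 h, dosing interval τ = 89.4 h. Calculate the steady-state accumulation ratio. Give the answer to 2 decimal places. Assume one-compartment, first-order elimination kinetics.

1.30

k = ln2 / t½ = 0.693147 / 42.5 = 0.01631 h⁻¹
e^(−kτ) = e^(−0.01631 × 89.4) = 0.2327
Accumulation ratio R = 1 / (1 − e^(−kτ)) = 1 / (1 − 0.2327) = 1.303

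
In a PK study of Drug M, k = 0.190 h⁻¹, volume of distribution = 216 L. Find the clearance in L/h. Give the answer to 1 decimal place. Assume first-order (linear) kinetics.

CL = k × Vd = 0.190 × 216 = 41.04 L/h

41.0 L/h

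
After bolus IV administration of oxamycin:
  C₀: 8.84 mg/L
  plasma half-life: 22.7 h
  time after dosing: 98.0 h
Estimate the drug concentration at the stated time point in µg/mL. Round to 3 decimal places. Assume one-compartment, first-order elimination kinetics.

0.443 µg/mL

k = ln2 / t½ = 0.693147 / 22.7 = 0.03054 h⁻¹
C = C₀ · e^(−k·t) = 8.840 × e^(−0.03054 × 98.0)
  = 8.840 × 0.05014 = 0.4432 mg/L
(0.4432 mg/L = 0.4432 µg/mL)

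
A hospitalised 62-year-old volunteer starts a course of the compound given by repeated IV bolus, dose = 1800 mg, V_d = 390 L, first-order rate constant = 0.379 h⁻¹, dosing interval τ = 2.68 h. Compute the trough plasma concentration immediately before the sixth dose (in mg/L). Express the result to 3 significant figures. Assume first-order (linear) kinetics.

2.60 mg/L

C₀ per dose = Dose / Vd = 1800 / 390 = 4.615 mg/L
Fraction remaining after one interval: r = e^(−kτ) = e^(−0.3790 × 2.68) = 0.3621
Before dose 6, 5 doses have been given (aged 1τ, 2τ, 3τ, 4τ, 5τ).
C_trough = C₀ × (r + r² + … + r^5) = C₀ × r(1−r^5)/(1−r)
        = 4.615 × 0.3621 × (1 − 0.006225) / (1 − 0.3621) = 2.603 mg/L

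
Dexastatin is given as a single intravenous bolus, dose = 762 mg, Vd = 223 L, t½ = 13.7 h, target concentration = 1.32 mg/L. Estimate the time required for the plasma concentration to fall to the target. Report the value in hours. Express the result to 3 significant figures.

C₀ = Dose / Vd = 762.0 / 223 = 3.417 mg/L
k = ln2 / t½ = 0.693147 / 13.7 = 0.05059 h⁻¹
t = ln(C₀ / C) / k = ln(3.417 / 1.32) / 0.05059
  = ln(2.589) / 0.05059 = 0.9513 / 0.05059 = 18.80 h

18.8 h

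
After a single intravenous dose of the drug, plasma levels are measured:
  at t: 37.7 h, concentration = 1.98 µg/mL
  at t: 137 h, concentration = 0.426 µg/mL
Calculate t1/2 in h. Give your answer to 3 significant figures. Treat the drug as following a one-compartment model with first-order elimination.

44.8 h

k = ln(C₁/C₂) / (t₂ − t₁) = ln(1.98/0.426) / (137 − 37.7)
  = 1.536 / 99.30 = 0.01547 h⁻¹
t½ = ln2 / k = 0.693147 / 0.01547 = 44.81 h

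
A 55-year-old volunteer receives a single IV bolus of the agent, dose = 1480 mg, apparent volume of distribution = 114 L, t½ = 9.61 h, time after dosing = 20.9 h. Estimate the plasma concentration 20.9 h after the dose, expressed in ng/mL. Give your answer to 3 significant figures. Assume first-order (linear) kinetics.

2880 ng/mL

C₀ = Dose / Vd = 1480 / 114 = 12.98 mg/L
k = ln2 / t½ = 0.693147 / 9.61 = 0.07213 h⁻¹
C = C₀ · e^(−k·t) = 12.98 × e^(−0.07213 × 20.9)
  = 12.98 × 0.2215 = 2.875 mg/L
Convert: 2.875 mg/L × 1000 = 2875 ng/mL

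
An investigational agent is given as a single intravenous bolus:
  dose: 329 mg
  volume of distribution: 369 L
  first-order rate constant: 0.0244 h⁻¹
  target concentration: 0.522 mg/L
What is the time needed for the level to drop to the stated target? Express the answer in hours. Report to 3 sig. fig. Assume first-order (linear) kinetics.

21.9 h

C₀ = Dose / Vd = 329.0 / 369 = 0.8916 mg/L
t = ln(C₀ / C) / k = ln(0.8916 / 0.522) / 0.02440
  = ln(1.708) / 0.02440 = 0.5353 / 0.02440 = 21.94 h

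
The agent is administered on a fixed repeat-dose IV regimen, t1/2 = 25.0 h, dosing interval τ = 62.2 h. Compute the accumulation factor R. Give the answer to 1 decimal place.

1.2

k = ln2 / t½ = 0.693147 / 25.0 = 0.02773 h⁻¹
e^(−kτ) = e^(−0.02773 × 62.2) = 0.1782
Accumulation ratio R = 1 / (1 − e^(−kτ)) = 1 / (1 − 0.1782) = 1.217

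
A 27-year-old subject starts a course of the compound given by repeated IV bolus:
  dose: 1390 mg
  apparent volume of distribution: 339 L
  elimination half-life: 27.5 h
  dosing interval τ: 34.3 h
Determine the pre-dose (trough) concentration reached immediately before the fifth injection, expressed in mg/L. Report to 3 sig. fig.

2.89 mg/L

C₀ per dose = Dose / Vd = 1390 / 339 = 4.100 mg/L
k = ln2 / t½ = 0.693147 / 27.5 = 0.02521 h⁻¹
Fraction remaining after one interval: r = e^(−kτ) = e^(−0.02521 × 34.3) = 0.4212
Before dose 5, 4 doses have been given (aged 1τ, 2τ, 3τ, 4τ).
C_trough = C₀ × (r + r² + … + r^4) = C₀ × r(1−r^4)/(1−r)
        = 4.100 × 0.4212 × (1 − 0.03147) / (1 − 0.4212) = 2.890 mg/L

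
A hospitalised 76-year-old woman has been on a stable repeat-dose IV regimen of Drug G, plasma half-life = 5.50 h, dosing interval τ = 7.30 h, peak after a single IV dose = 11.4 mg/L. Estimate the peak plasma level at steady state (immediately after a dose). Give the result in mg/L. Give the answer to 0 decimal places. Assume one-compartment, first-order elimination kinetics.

k = ln2 / t½ = 0.693147 / 5.50 = 0.1260 h⁻¹
e^(−kτ) = e^(−0.1260 × 7.30) = 0.3986
Accumulation ratio R = 1 / (1 − e^(−kτ)) = 1 / (1 − 0.3986) = 1.663
Steady-state peak = C₀ × R = 11.4 × 1.663 = 18.96 mg/L

19 mg/L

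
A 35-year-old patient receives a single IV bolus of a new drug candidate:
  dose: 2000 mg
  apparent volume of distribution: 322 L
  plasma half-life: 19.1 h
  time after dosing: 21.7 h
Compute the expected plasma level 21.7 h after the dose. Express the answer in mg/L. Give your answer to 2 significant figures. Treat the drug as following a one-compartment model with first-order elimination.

C₀ = Dose / Vd = 2000 / 322 = 6.211 mg/L
k = ln2 / t½ = 0.693147 / 19.1 = 0.03629 h⁻¹
C = C₀ · e^(−k·t) = 6.211 × e^(−0.03629 × 21.7)
  = 6.211 × 0.4550 = 2.826 mg/L

2.8 mg/L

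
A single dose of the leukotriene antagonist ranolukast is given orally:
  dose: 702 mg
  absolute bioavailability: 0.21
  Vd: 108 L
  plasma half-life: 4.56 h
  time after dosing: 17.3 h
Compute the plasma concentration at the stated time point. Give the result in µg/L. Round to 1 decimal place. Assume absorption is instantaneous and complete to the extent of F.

98.4 µg/L

Amount reaching circulation = F × Dose = 0.21 × 702.0 = 147.4 mg
C₀ = F·Dose / Vd = 147.4 / 108 = 1.365 mg/L
k = ln2 / t½ = 0.693147 / 4.56 = 0.1520 h⁻¹
C = C₀ · e^(−k·t) = 1.365 × e^(−0.1520 × 17.3)
  = 1.365 × 0.07211 = 0.09843 mg/L
Convert: 0.09843 mg/L × 1000 = 98.43 µg/L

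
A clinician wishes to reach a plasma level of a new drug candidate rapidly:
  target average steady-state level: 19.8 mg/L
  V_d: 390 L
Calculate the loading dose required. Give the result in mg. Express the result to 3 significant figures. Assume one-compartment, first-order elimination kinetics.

7720 mg

LD = Css × Vd = 19.8 × 390 = 7722 mg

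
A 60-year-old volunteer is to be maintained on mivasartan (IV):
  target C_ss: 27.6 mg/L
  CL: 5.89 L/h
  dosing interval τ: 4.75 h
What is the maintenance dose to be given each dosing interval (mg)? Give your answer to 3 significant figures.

At steady state, Dose/τ = Css × CL.
Dose = Css × CL × τ = 27.6 × 5.890 × 4.75 = 772.2 mg

772 mg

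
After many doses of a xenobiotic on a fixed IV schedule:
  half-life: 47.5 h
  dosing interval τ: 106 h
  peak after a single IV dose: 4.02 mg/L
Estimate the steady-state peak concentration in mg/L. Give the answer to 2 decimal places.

5.11 mg/L

k = ln2 / t½ = 0.693147 / 47.5 = 0.01459 h⁻¹
e^(−kτ) = e^(−0.01459 × 106) = 0.2130
Accumulation ratio R = 1 / (1 − e^(−kτ)) = 1 / (1 − 0.2130) = 1.271
Steady-state peak = C₀ × R = 4.02 × 1.271 = 5.109 mg/L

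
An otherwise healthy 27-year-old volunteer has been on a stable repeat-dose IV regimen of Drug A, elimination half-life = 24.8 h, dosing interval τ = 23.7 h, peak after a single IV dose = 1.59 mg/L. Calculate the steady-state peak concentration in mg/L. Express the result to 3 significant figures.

3.28 mg/L

k = ln2 / t½ = 0.693147 / 24.8 = 0.02795 h⁻¹
e^(−kτ) = e^(−0.02795 × 23.7) = 0.5156
Accumulation ratio R = 1 / (1 − e^(−kτ)) = 1 / (1 − 0.5156) = 2.064
Steady-state peak = C₀ × R = 1.59 × 2.064 = 3.282 mg/L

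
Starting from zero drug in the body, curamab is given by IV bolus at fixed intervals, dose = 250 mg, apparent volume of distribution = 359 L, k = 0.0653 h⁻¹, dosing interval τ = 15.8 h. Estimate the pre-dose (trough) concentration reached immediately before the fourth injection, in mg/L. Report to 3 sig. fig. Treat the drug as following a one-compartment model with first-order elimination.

0.368 mg/L

C₀ per dose = Dose / Vd = 250 / 359 = 0.6964 mg/L
Fraction remaining after one interval: r = e^(−kτ) = e^(−0.06530 × 15.8) = 0.3564
Before dose 4, 3 doses have been given (aged 1τ, 2τ, 3τ).
C_trough = C₀ × (r + r² + … + r^3) = C₀ × r(1−r^3)/(1−r)
        = 0.6964 × 0.3564 × (1 − 0.04527) / (1 − 0.3564) = 0.3682 mg/L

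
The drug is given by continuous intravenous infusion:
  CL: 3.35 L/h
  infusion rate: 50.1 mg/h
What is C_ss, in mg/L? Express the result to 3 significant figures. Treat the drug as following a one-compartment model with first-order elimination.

15.0 mg/L

At steady state Css = R₀ / CL = 50.1 / 3.350 = 14.96 mg/L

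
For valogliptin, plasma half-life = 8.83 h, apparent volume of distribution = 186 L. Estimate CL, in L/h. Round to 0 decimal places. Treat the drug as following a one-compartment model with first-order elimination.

k = ln2 / t½ = 0.693147 / 8.83 = 0.07850 h⁻¹
CL = k × Vd = 0.07850 × 186 = 14.60 L/h

15 L/h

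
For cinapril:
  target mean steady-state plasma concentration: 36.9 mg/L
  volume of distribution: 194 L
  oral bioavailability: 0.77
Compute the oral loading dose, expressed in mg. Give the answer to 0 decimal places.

9297 mg

LD = Css × Vd / F = 36.9 × 194 / 0.77 = 9297 mg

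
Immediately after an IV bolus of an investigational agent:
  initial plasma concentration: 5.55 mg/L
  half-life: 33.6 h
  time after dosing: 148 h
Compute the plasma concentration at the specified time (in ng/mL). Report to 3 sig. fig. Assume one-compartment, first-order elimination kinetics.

262 ng/mL

k = ln2 / t½ = 0.693147 / 33.6 = 0.02063 h⁻¹
C = C₀ · e^(−k·t) = 5.550 × e^(−0.02063 × 148)
  = 5.550 × 0.04721 = 0.2620 mg/L
Convert: 0.2620 mg/L × 1000 = 262.0 ng/mL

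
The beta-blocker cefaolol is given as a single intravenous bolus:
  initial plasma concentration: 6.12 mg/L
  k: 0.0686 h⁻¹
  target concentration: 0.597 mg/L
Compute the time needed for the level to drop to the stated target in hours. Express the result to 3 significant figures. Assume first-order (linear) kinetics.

t = ln(C₀ / C) / k = ln(6.120 / 0.597) / 0.06860
  = ln(10.25) / 0.06860 = 2.327 / 0.06860 = 33.92 h

33.9 h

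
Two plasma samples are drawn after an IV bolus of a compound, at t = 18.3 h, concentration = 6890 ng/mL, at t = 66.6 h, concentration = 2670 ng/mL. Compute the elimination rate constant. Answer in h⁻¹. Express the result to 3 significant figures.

0.0196 h⁻¹

k = ln(C₁/C₂) / (t₂ − t₁) = ln(6890/2670) / (66.6 − 18.3)
  = 0.9480 / 48.30 = 0.01963 h⁻¹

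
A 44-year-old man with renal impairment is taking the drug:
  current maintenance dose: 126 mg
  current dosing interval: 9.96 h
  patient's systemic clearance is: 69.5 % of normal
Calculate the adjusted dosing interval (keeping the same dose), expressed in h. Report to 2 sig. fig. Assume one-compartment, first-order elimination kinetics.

14 h

To keep the same average steady-state level, dosing rate must scale with clearance.
CL ratio = 69.5 / 100 = 0.6950
New interval (same dose) = 9.96 / 0.6950 = 14.33 h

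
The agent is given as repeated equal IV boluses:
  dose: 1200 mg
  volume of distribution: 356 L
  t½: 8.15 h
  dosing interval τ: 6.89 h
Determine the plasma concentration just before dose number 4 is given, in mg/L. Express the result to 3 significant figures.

3.50 mg/L

C₀ per dose = Dose / Vd = 1200 / 356 = 3.371 mg/L
k = ln2 / t½ = 0.693147 / 8.15 = 0.08505 h⁻¹
Fraction remaining after one interval: r = e^(−kτ) = e^(−0.08505 × 6.89) = 0.5566
Before dose 4, 3 doses have been given (aged 1τ, 2τ, 3τ).
C_trough = C₀ × (r + r² + … + r^3) = C₀ × r(1−r^3)/(1−r)
        = 3.371 × 0.5566 × (1 − 0.1724) / (1 − 0.5566) = 3.502 mg/L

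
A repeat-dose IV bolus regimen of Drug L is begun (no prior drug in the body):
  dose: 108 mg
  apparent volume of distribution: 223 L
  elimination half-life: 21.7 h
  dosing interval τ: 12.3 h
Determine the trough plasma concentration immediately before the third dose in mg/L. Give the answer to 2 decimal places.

0.55 mg/L

C₀ per dose = Dose / Vd = 108 / 223 = 0.4843 mg/L
k = ln2 / t½ = 0.693147 / 21.7 = 0.03194 h⁻¹
Fraction remaining after one interval: r = e^(−kτ) = e^(−0.03194 × 12.3) = 0.6751
Before dose 3, 2 doses have been given (aged 1τ, 2τ).
C_trough = C₀ × (r + r²) = 0.4843 × (0.6751 + 0.4558) = 0.5477 mg/L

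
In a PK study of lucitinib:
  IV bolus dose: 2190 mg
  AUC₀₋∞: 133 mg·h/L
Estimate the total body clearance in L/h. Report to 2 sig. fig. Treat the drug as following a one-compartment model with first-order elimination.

16 L/h

CL = Dose / AUC = 2190 / 133 = 16.47 L/h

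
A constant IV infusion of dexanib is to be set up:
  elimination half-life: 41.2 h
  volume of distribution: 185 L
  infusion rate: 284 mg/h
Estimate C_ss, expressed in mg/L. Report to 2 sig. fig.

91 mg/L

k = ln2 / t½ = 0.693147 / 41.2 = 0.01682 h⁻¹
CL = k × Vd = 0.01682 × 185 = 3.112 L/h
At steady state Css = R₀ / CL = 284 / 3.112 = 91.26 mg/L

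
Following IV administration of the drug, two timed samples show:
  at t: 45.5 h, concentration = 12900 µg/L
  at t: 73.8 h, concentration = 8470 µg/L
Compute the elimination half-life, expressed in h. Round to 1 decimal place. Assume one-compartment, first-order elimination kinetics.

k = ln(C₁/C₂) / (t₂ − t₁) = ln(12900/8470) / (73.8 − 45.5)
  = 0.4207 / 28.30 = 0.01487 h⁻¹
t½ = ln2 / k = 0.693147 / 0.01487 = 46.61 h

46.6 h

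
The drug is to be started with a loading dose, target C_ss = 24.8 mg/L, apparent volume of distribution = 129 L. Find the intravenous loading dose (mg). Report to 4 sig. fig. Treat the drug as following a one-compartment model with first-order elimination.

3199 mg

LD = Css × Vd = 24.8 × 129 = 3199 mg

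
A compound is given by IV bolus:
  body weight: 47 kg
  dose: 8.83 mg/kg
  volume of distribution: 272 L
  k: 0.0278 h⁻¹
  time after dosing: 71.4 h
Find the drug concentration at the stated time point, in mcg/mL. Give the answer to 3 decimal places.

Total dose = 8.83 × 47 = 415.0 mg
C₀ = Dose / Vd = 415.0 / 272 = 1.526 mg/L
C = C₀ · e^(−k·t) = 1.526 × e^(−0.02780 × 71.4)
  = 1.526 × 0.1374 = 0.2097 mg/L
(0.2097 mg/L = 0.2097 mcg/mL)

0.210 mcg/mL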